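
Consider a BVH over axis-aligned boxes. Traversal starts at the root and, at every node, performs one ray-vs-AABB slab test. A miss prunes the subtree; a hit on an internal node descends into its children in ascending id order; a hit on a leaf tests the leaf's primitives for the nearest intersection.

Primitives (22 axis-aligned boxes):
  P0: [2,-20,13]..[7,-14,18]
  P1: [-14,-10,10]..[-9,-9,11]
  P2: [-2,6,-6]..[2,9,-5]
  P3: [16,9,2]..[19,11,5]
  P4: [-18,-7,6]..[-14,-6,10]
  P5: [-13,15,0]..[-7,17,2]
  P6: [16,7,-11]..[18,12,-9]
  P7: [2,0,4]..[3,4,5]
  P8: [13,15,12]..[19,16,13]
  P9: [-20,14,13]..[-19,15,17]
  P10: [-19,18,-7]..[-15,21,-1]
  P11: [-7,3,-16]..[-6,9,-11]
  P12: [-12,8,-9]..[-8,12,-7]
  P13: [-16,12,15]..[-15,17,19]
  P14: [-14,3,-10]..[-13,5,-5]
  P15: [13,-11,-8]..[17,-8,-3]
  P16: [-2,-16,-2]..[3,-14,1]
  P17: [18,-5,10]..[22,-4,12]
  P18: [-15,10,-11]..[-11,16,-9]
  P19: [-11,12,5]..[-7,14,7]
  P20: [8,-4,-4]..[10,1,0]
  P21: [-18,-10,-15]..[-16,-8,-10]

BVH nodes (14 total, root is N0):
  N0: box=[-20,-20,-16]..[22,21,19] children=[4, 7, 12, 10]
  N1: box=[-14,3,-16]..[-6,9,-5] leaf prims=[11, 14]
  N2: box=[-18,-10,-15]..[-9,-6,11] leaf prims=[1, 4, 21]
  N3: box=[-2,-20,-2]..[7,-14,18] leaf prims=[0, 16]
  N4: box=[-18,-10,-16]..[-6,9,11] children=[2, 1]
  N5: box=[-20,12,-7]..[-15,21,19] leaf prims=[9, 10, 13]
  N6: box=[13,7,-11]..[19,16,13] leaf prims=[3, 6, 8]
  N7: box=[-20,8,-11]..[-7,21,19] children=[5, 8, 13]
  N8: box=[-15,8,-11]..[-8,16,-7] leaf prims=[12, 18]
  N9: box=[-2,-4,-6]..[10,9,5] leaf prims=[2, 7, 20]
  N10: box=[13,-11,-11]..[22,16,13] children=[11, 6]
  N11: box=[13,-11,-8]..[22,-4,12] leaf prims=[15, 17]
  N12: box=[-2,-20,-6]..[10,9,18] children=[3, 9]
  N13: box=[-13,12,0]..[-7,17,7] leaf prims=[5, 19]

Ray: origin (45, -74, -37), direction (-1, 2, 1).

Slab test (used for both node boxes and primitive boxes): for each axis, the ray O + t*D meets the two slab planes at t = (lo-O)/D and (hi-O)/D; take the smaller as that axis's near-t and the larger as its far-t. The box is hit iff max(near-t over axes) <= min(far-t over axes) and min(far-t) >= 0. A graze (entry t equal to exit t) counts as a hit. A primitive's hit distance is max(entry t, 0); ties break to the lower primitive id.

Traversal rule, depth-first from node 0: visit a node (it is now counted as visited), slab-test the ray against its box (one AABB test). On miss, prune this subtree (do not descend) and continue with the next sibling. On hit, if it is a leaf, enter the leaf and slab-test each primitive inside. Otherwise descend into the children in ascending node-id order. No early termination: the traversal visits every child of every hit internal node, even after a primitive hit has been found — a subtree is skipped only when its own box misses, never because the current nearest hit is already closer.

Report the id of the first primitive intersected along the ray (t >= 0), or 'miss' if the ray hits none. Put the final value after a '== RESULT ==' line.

Walk:
N0 x:[23,65] y:[27,95/2] z:[21,56] -> hit [27,95/2], descend [4, 7, 10, 12]
  N4 x:[51,63] y:[32,83/2] z:[21,48] -> miss, prune
  N7 x:[52,65] y:[41,95/2] z:[26,56] -> miss, prune
  N10 x:[23,32] y:[63/2,45] z:[26,50] -> hit [63/2,32], descend [6, 11]
    N6 x:[26,32] y:[81/2,45] z:[26,50] -> miss, prune
    N11 x:[23,32] y:[63/2,35] z:[29,49] -> hit [63/2,32] leaf, test {P15@t=63/2, P17(miss)}
  N12 x:[35,47] y:[27,83/2] z:[31,55] -> hit [35,83/2], descend [3, 9]
    N3 x:[38,47] y:[27,30] z:[35,55] -> miss, prune
    N9 x:[35,47] y:[35,83/2] z:[31,42] -> hit [35,83/2] leaf, test {P2(miss), P7(miss), P20@t=35}

Visited [0, 4, 7, 10, 6, 11, 12, 3, 9]. Tests: 9 box, 2 leaf. Nearest: P15.

== RESULT ==
15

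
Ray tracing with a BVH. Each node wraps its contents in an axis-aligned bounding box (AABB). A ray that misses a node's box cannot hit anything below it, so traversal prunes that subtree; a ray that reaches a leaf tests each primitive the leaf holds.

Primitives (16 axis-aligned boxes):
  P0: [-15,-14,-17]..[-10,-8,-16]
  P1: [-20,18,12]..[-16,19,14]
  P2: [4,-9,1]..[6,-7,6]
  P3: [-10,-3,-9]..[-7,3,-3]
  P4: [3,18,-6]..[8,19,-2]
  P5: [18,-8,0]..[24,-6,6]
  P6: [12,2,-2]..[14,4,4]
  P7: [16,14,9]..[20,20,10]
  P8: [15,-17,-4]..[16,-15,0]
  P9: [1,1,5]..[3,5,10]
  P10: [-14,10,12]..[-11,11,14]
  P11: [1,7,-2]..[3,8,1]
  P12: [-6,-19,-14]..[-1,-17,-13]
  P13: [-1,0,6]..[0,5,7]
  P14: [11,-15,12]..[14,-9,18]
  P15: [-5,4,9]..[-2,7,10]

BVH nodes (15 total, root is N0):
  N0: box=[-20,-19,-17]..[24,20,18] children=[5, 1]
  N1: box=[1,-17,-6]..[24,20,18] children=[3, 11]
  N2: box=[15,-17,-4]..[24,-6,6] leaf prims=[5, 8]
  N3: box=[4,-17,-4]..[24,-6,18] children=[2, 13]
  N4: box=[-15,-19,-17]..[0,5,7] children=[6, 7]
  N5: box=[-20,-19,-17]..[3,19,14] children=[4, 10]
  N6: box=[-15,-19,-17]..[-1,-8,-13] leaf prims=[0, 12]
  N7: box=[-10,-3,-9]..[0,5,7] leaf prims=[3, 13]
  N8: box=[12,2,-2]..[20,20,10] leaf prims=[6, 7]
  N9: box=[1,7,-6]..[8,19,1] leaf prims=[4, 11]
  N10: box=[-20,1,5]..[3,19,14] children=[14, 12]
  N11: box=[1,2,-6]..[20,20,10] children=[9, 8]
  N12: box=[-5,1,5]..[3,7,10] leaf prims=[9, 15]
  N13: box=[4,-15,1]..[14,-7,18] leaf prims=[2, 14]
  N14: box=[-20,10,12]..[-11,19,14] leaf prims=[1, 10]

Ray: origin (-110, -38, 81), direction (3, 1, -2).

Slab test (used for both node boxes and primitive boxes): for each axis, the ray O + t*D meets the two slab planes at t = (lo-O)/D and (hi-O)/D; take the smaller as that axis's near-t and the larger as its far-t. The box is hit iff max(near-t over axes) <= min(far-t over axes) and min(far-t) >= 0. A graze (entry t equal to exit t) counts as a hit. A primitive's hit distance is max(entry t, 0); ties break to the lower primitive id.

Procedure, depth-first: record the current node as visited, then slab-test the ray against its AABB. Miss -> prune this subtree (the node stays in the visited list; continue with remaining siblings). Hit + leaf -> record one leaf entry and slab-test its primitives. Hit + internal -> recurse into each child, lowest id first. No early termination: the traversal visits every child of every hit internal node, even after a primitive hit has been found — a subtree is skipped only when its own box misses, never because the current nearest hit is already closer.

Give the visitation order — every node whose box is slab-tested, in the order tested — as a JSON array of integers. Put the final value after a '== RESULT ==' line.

Traverse from the root:
N0 x:[30,134/3] y:[19,58] z:[63/2,49] -> hit [63/2,134/3], descend [1, 5]
  N1 x:[37,134/3] y:[21,58] z:[63/2,87/2] -> hit [37,87/2], descend [3, 11]
    N3 x:[38,134/3] y:[21,32] z:[63/2,85/2] -> miss, prune
    N11 x:[37,130/3] y:[40,58] z:[71/2,87/2] -> hit [40,130/3], descend [8, 9]
      N8 x:[122/3,130/3] y:[40,58] z:[71/2,83/2] -> hit [122/3,83/2] leaf, test {P6@t=122/3, P7(miss)}
      N9 x:[37,118/3] y:[45,57] z:[40,87/2] -> miss, prune
  N5 x:[30,113/3] y:[19,57] z:[67/2,49] -> hit [67/2,113/3], descend [4, 10]
    N4 x:[95/3,110/3] y:[19,43] z:[37,49] -> miss, prune
    N10 x:[30,113/3] y:[39,57] z:[67/2,38] -> miss, prune

Summary -> nodes [0, 1, 3, 11, 8, 9, 5, 4, 10]; box-tests=9; leaf-entries=1; first=P6

== RESULT ==
[0, 1, 3, 11, 8, 9, 5, 4, 10]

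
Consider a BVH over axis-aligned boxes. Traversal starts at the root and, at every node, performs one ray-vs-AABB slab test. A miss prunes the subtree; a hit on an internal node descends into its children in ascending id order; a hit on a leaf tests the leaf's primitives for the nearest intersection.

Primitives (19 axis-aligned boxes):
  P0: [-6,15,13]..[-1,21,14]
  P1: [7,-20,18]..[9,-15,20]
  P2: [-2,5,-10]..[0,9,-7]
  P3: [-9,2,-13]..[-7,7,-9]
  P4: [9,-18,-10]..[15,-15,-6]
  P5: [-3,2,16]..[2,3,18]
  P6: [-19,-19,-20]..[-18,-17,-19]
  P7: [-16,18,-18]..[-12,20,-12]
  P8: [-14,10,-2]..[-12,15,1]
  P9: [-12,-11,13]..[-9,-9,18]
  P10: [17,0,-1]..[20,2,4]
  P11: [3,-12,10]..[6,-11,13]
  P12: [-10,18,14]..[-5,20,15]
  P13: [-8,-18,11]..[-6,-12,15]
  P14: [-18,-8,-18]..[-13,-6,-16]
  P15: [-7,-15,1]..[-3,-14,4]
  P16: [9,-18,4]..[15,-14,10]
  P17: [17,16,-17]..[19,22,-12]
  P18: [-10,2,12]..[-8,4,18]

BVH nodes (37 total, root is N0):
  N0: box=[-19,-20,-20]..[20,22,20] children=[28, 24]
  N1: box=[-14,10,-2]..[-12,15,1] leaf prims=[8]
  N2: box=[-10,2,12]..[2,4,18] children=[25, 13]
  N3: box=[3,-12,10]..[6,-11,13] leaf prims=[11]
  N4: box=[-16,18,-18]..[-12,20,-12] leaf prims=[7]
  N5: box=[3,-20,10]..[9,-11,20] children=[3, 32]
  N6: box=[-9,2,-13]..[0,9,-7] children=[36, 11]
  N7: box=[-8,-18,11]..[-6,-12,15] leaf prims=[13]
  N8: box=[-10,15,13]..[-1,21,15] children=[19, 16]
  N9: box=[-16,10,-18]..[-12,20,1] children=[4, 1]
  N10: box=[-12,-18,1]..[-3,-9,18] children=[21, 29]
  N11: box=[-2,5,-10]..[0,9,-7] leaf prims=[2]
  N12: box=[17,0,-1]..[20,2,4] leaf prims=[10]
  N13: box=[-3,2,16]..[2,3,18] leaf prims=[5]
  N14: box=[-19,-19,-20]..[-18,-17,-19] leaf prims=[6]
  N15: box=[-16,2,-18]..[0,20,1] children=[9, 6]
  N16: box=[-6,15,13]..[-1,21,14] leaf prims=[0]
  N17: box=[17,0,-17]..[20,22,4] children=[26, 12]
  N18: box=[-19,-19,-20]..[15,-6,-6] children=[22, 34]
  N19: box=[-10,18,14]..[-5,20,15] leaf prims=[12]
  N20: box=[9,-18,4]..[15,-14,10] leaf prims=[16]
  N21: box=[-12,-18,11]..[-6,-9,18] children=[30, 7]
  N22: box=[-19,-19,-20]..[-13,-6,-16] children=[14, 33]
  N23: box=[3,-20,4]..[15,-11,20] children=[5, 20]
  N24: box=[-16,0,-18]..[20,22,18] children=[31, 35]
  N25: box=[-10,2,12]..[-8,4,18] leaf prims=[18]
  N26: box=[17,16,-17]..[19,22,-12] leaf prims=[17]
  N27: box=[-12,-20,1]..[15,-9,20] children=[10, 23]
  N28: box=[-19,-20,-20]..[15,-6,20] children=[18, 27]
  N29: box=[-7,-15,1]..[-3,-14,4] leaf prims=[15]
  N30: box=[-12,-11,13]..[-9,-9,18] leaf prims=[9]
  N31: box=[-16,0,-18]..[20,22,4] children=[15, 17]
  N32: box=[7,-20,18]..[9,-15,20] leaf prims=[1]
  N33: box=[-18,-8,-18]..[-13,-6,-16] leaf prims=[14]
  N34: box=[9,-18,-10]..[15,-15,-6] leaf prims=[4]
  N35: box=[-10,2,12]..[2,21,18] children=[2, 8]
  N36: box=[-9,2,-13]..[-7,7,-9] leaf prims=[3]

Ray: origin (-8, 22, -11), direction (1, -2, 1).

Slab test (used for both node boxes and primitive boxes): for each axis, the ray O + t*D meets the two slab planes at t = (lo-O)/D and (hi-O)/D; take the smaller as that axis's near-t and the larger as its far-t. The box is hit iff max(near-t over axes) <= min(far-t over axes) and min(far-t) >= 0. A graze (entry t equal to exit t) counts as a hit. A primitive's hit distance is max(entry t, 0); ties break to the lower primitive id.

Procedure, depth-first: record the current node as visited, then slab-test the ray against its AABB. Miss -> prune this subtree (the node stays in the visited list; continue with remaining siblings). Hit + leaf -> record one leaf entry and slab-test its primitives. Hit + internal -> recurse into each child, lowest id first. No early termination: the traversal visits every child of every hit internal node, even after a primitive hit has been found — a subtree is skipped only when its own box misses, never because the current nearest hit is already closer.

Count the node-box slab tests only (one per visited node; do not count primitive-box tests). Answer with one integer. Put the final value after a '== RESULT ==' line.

Traverse from the root:
N0 x:[-11,28] y:[0,21] z:[-9,31] -> hit [0,21], descend [24, 28]
  N24 x:[-8,28] y:[0,11] z:[-7,29] -> hit [0,11], descend [31, 35]
    N31 x:[-8,28] y:[0,11] z:[-7,15] -> hit [0,11], descend [15, 17]
      N15 x:[-8,8] y:[1,10] z:[-7,12] -> hit [1,8], descend [6, 9]
        N6 x:[-1,8] y:[13/2,10] z:[-2,4] -> miss, prune
        N9 x:[-8,-4] y:[1,6] z:[-7,12] -> miss, prune
      N17 x:[25,28] y:[0,11] z:[-6,15] -> miss, prune
    N35 x:[-2,10] y:[1/2,10] z:[23,29] -> miss, prune
  N28 x:[-11,23] y:[14,21] z:[-9,31] -> hit [14,21], descend [18, 27]
    N18 x:[-11,23] y:[14,41/2] z:[-9,5] -> miss, prune
    N27 x:[-4,23] y:[31/2,21] z:[12,31] -> hit [31/2,21], descend [10, 23]
      N10 x:[-4,5] y:[31/2,20] z:[12,29] -> miss, prune
      N23 x:[11,23] y:[33/2,21] z:[15,31] -> hit [33/2,21], descend [5, 20]
        N5 x:[11,17] y:[33/2,21] z:[21,31] -> miss, prune
        N20 x:[17,23] y:[18,20] z:[15,21] -> hit [18,20] leaf, test {P16@t=18}

15 AABB tests over nodes [0, 24, 31, 15, 6, 9, 17, 35, 28, 18, 27, 10, 23, 5, 20]; 1 leaf entered; closest P16.

== RESULT ==
15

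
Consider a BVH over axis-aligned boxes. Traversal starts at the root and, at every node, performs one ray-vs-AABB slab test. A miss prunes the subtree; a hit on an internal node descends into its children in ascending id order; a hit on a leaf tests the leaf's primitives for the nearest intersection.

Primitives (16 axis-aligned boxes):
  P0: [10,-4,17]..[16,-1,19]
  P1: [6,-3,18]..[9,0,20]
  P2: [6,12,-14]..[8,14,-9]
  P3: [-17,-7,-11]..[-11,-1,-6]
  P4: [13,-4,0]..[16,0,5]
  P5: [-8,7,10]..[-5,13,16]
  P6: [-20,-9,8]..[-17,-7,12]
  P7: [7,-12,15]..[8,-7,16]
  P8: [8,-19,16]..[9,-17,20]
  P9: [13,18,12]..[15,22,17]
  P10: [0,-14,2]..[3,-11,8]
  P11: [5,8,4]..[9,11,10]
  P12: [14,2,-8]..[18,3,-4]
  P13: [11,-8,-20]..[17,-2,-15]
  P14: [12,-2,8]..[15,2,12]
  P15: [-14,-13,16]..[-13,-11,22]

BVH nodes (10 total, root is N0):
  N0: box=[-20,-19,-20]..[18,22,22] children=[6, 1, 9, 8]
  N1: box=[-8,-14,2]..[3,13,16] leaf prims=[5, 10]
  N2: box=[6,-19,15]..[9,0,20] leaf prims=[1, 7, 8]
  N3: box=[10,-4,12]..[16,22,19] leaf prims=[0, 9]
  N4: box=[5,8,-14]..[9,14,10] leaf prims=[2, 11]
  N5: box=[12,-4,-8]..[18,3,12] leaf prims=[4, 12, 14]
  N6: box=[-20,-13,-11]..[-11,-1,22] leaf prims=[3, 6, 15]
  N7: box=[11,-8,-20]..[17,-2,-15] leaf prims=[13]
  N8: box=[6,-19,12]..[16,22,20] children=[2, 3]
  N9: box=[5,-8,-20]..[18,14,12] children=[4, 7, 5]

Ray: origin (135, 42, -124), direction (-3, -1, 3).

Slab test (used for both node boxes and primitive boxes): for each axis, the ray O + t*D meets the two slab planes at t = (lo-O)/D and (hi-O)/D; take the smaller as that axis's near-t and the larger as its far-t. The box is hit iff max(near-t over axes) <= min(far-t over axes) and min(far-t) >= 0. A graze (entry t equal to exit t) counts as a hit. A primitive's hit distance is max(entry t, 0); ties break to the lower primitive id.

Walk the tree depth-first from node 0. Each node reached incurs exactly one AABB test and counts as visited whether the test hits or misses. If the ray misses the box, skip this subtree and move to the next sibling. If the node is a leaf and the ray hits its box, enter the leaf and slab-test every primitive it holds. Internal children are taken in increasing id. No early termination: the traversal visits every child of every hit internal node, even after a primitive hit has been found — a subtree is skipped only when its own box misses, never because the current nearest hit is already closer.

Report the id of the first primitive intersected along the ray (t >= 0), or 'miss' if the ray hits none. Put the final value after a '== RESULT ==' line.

Trace the traversal:
N0 x:[39,155/3] y:[20,61] z:[104/3,146/3] -> hit [39,146/3], descend [1, 6, 8, 9]
  N1 x:[44,143/3] y:[29,56] z:[42,140/3] -> hit [44,140/3] leaf, test {P5(miss), P10(miss)}
  N6 x:[146/3,155/3] y:[43,55] z:[113/3,146/3] -> hit [146/3,146/3] leaf, test {P3(miss), P6(miss), P15(miss)}
  N8 x:[119/3,43] y:[20,61] z:[136/3,48] -> miss, prune
  N9 x:[39,130/3] y:[28,50] z:[104/3,136/3] -> hit [39,130/3], descend [4, 5, 7]
    N4 x:[42,130/3] y:[28,34] z:[110/3,134/3] -> miss, prune
    N5 x:[39,41] y:[39,46] z:[116/3,136/3] -> hit [39,41] leaf, test {P4(miss), P12@t=39, P14(miss)}
    N7 x:[118/3,124/3] y:[44,50] z:[104/3,109/3] -> miss, prune

8 AABB tests over nodes [0, 1, 6, 8, 9, 4, 5, 7]; 3 leaves entered; closest P12.

== RESULT ==
12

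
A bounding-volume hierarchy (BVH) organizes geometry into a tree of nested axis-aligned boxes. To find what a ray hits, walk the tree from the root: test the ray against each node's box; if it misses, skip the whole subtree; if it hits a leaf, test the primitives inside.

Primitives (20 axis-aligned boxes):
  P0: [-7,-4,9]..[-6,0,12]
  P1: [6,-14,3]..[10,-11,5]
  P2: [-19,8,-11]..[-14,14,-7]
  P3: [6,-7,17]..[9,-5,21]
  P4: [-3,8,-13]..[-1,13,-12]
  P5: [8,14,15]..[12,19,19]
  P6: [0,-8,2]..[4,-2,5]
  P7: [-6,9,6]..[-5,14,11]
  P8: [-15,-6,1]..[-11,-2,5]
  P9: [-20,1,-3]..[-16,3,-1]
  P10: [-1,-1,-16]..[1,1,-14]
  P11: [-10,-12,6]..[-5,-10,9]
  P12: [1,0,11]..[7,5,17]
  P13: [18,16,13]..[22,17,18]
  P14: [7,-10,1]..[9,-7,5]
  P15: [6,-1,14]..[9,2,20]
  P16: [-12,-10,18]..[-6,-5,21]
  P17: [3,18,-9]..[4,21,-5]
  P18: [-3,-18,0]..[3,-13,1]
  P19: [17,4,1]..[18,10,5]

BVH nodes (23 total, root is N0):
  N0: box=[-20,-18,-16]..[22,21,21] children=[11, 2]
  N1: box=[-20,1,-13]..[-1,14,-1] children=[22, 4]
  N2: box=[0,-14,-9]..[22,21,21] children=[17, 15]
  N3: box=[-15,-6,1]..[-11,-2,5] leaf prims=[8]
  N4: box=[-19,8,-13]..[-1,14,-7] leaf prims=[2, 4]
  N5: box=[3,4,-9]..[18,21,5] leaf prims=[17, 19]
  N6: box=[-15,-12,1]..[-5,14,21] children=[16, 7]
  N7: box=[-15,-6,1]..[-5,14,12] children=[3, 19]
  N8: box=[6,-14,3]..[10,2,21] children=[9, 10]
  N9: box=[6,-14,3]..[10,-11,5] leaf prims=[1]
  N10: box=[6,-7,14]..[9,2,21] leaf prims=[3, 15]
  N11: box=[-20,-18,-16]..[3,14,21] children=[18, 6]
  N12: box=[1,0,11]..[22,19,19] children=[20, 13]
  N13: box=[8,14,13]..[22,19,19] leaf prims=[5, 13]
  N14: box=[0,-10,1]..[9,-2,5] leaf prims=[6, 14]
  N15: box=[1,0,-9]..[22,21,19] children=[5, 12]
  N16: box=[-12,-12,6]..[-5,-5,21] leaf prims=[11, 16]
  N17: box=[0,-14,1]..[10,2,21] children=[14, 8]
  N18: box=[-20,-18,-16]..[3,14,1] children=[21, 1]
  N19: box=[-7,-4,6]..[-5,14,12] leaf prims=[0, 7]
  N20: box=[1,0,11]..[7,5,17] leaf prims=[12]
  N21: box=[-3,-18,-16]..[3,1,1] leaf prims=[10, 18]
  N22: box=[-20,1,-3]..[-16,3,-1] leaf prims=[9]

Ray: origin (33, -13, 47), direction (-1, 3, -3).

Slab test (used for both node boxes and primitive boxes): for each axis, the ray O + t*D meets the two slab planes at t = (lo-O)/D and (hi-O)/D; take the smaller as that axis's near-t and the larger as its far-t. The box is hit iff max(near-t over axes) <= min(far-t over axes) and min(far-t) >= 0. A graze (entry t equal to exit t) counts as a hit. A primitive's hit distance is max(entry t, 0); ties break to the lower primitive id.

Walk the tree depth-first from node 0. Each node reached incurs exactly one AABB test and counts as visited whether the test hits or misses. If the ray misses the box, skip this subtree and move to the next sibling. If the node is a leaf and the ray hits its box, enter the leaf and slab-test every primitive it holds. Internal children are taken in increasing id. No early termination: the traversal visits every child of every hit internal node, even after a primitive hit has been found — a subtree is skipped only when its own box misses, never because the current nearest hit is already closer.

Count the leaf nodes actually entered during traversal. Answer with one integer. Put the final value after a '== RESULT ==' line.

Walk:
N0 x:[11,53] y:[-5/3,34/3] z:[26/3,21] -> hit [11,34/3], descend [2, 11]
  N2 x:[11,33] y:[-1/3,34/3] z:[26/3,56/3] -> hit [11,34/3], descend [15, 17]
    N15 x:[11,32] y:[13/3,34/3] z:[28/3,56/3] -> hit [11,34/3], descend [5, 12]
      N5 x:[15,30] y:[17/3,34/3] z:[14,56/3] -> miss, prune
      N12 x:[11,32] y:[13/3,32/3] z:[28/3,12] -> miss, prune
    N17 x:[23,33] y:[-1/3,5] z:[26/3,46/3] -> miss, prune
  N11 x:[30,53] y:[-5/3,9] z:[26/3,21] -> miss, prune

order=[0, 2, 15, 5, 12, 17, 11]  |boxes|=7  |leaves|=0  hit=miss

== RESULT ==
0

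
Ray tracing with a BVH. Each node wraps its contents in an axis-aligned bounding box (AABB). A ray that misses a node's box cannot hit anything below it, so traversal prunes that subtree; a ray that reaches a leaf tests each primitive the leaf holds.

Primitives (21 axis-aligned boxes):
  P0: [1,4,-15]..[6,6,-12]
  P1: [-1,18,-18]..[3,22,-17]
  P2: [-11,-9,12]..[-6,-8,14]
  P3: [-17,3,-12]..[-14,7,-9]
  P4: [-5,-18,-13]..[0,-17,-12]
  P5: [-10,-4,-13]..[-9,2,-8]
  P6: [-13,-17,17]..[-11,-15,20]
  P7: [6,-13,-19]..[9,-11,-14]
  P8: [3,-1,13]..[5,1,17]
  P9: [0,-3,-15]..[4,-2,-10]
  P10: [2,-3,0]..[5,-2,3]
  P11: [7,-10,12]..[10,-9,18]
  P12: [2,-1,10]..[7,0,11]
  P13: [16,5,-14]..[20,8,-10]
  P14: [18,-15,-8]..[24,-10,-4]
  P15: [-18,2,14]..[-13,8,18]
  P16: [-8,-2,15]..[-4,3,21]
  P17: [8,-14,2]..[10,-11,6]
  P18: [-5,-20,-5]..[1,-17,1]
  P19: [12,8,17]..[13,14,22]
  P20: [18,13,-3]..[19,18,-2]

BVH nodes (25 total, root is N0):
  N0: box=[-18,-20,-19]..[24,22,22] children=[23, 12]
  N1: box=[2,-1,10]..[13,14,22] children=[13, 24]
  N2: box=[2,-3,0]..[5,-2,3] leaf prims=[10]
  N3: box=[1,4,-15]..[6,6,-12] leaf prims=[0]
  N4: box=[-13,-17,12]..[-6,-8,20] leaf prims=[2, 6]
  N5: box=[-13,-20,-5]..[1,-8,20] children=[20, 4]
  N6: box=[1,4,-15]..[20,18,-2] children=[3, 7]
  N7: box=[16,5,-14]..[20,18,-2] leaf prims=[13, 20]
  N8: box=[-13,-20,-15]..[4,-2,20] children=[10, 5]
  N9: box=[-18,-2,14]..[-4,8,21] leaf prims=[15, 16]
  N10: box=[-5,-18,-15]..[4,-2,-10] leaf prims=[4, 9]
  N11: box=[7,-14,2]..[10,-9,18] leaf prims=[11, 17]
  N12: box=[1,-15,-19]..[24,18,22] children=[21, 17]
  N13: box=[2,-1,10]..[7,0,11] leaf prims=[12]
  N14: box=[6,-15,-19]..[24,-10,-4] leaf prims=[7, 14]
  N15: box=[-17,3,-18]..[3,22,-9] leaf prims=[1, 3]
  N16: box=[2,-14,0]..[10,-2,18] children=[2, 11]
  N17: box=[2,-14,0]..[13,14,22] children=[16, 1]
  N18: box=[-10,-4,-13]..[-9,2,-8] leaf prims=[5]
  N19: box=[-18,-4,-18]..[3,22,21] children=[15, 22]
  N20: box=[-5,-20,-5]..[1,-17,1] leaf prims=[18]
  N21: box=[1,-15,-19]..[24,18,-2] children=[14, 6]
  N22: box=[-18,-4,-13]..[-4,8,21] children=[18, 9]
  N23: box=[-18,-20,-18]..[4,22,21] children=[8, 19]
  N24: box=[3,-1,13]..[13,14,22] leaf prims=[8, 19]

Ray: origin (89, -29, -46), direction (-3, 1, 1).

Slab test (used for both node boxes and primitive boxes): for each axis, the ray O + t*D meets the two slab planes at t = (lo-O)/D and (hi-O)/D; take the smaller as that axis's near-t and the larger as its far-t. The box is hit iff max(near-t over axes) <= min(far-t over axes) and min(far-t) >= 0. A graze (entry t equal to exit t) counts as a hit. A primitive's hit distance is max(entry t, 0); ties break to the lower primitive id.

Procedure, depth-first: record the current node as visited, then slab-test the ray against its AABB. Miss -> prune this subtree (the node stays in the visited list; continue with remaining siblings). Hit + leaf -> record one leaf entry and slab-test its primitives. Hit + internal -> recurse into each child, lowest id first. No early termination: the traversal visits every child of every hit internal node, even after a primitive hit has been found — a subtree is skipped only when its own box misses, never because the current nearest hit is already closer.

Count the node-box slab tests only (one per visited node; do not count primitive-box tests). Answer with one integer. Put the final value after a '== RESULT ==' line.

Walk:
N0 x:[65/3,107/3] y:[9,51] z:[27,68] -> hit [27,107/3], descend [12, 23]
  N12 x:[65/3,88/3] y:[14,47] z:[27,68] -> hit [27,88/3], descend [17, 21]
    N17 x:[76/3,29] y:[15,43] z:[46,68] -> miss, prune
    N21 x:[65/3,88/3] y:[14,47] z:[27,44] -> hit [27,88/3], descend [6, 14]
      N6 x:[23,88/3] y:[33,47] z:[31,44] -> miss, prune
      N14 x:[65/3,83/3] y:[14,19] z:[27,42] -> miss, prune
  N23 x:[85/3,107/3] y:[9,51] z:[28,67] -> hit [85/3,107/3], descend [8, 19]
    N8 x:[85/3,34] y:[9,27] z:[31,66] -> miss, prune
    N19 x:[86/3,107/3] y:[25,51] z:[28,67] -> hit [86/3,107/3], descend [15, 22]
      N15 x:[86/3,106/3] y:[32,51] z:[28,37] -> hit [32,106/3] leaf, test {P1(miss), P3@t=103/3}
      N22 x:[31,107/3] y:[25,37] z:[33,67] -> hit [33,107/3], descend [9, 18]
        N9 x:[31,107/3] y:[27,37] z:[60,67] -> miss, prune
        N18 x:[98/3,33] y:[25,31] z:[33,38] -> miss, prune

order=[0, 12, 17, 21, 6, 14, 23, 8, 19, 15, 22, 9, 18]  |boxes|=13  |leaves|=1  hit=P3

== RESULT ==
13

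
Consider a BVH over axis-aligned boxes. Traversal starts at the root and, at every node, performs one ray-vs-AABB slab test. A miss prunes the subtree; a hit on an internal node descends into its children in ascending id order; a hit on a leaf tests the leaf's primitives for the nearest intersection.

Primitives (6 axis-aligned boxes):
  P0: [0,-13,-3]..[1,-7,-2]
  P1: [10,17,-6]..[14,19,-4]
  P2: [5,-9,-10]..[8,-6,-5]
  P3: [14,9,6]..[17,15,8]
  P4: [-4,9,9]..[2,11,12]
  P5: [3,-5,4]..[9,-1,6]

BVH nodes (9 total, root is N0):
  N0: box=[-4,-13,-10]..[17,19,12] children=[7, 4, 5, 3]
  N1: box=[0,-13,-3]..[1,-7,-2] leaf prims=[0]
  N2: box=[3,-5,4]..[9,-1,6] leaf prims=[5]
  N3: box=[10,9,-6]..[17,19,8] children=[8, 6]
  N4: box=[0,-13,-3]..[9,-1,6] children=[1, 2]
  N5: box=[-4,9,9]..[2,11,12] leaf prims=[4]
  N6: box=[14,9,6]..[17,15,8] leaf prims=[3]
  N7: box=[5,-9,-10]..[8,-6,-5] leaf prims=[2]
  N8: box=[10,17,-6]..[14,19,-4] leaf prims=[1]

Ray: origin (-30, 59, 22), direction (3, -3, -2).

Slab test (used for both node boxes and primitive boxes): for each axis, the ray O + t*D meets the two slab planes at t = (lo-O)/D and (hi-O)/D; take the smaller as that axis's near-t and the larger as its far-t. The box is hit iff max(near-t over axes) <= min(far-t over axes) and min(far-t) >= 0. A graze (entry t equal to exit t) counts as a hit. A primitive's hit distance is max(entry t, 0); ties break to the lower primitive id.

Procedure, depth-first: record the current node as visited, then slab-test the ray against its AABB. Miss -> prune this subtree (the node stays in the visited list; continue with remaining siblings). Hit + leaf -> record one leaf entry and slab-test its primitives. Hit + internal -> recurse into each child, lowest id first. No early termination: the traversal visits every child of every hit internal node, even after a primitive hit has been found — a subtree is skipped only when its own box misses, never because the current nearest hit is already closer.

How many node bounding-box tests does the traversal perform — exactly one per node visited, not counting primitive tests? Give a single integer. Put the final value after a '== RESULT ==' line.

Traverse from the root:
N0 x:[26/3,47/3] y:[40/3,24] z:[5,16] -> hit [40/3,47/3], descend [3, 4, 5, 7]
  N3 x:[40/3,47/3] y:[40/3,50/3] z:[7,14] -> hit [40/3,14], descend [6, 8]
    N6 x:[44/3,47/3] y:[44/3,50/3] z:[7,8] -> miss, prune
    N8 x:[40/3,44/3] y:[40/3,14] z:[13,14] -> hit [40/3,14] leaf, test {P1@t=40/3}
  N4 x:[10,13] y:[20,24] z:[8,25/2] -> miss, prune
  N5 x:[26/3,32/3] y:[16,50/3] z:[5,13/2] -> miss, prune
  N7 x:[35/3,38/3] y:[65/3,68/3] z:[27/2,16] -> miss, prune

Summary -> nodes [0, 3, 6, 8, 4, 5, 7]; box-tests=7; leaf-entries=1; first=P1

== RESULT ==
7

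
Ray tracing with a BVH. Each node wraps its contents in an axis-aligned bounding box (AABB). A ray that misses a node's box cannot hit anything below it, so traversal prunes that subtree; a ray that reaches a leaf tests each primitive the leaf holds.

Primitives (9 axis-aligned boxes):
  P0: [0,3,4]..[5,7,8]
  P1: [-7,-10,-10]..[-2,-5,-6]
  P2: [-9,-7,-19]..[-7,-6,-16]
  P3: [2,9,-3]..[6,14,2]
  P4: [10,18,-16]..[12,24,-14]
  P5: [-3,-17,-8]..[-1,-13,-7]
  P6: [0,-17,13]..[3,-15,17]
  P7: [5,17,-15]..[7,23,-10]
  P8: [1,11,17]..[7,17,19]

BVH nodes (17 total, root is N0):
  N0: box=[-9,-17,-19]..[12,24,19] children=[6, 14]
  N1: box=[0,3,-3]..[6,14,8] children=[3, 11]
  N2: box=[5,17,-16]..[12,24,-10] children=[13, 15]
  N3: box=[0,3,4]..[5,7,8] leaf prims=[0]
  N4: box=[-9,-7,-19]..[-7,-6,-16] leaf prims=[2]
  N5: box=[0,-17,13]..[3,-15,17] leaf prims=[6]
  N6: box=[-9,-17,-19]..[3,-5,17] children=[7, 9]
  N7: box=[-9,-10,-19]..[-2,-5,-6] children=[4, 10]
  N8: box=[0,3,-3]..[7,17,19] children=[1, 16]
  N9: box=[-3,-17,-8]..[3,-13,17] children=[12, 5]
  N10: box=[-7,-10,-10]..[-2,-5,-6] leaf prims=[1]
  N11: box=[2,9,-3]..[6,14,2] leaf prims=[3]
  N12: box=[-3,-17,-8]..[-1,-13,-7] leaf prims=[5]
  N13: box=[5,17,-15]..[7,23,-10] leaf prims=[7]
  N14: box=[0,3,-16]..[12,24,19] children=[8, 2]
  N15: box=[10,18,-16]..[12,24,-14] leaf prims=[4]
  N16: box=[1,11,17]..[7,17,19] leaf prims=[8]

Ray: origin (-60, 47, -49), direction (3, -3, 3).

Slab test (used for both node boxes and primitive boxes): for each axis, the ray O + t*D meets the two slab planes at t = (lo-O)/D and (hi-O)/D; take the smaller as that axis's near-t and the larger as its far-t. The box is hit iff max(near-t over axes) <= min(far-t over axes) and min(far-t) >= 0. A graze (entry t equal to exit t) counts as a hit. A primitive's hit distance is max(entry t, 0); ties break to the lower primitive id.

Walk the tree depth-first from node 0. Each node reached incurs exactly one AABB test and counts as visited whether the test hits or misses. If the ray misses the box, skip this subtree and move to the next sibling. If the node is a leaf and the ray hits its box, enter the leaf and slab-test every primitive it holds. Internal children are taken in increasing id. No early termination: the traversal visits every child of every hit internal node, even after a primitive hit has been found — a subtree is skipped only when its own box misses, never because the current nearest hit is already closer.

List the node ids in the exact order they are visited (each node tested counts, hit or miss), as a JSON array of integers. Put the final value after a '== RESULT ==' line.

Trace the traversal:
N0 x:[17,24] y:[23/3,64/3] z:[10,68/3] -> hit [17,64/3], descend [6, 14]
  N6 x:[17,21] y:[52/3,64/3] z:[10,22] -> hit [52/3,21], descend [7, 9]
    N7 x:[17,58/3] y:[52/3,19] z:[10,43/3] -> miss, prune
    N9 x:[19,21] y:[20,64/3] z:[41/3,22] -> hit [20,21], descend [5, 12]
      N5 x:[20,21] y:[62/3,64/3] z:[62/3,22] -> hit [62/3,21] leaf, test {P6@t=62/3}
      N12 x:[19,59/3] y:[20,64/3] z:[41/3,14] -> miss, prune
  N14 x:[20,24] y:[23/3,44/3] z:[11,68/3] -> miss, prune

Visited [0, 6, 7, 9, 5, 12, 14]. Tests: 7 box, 1 leaf. Nearest: P6.

== RESULT ==
[0, 6, 7, 9, 5, 12, 14]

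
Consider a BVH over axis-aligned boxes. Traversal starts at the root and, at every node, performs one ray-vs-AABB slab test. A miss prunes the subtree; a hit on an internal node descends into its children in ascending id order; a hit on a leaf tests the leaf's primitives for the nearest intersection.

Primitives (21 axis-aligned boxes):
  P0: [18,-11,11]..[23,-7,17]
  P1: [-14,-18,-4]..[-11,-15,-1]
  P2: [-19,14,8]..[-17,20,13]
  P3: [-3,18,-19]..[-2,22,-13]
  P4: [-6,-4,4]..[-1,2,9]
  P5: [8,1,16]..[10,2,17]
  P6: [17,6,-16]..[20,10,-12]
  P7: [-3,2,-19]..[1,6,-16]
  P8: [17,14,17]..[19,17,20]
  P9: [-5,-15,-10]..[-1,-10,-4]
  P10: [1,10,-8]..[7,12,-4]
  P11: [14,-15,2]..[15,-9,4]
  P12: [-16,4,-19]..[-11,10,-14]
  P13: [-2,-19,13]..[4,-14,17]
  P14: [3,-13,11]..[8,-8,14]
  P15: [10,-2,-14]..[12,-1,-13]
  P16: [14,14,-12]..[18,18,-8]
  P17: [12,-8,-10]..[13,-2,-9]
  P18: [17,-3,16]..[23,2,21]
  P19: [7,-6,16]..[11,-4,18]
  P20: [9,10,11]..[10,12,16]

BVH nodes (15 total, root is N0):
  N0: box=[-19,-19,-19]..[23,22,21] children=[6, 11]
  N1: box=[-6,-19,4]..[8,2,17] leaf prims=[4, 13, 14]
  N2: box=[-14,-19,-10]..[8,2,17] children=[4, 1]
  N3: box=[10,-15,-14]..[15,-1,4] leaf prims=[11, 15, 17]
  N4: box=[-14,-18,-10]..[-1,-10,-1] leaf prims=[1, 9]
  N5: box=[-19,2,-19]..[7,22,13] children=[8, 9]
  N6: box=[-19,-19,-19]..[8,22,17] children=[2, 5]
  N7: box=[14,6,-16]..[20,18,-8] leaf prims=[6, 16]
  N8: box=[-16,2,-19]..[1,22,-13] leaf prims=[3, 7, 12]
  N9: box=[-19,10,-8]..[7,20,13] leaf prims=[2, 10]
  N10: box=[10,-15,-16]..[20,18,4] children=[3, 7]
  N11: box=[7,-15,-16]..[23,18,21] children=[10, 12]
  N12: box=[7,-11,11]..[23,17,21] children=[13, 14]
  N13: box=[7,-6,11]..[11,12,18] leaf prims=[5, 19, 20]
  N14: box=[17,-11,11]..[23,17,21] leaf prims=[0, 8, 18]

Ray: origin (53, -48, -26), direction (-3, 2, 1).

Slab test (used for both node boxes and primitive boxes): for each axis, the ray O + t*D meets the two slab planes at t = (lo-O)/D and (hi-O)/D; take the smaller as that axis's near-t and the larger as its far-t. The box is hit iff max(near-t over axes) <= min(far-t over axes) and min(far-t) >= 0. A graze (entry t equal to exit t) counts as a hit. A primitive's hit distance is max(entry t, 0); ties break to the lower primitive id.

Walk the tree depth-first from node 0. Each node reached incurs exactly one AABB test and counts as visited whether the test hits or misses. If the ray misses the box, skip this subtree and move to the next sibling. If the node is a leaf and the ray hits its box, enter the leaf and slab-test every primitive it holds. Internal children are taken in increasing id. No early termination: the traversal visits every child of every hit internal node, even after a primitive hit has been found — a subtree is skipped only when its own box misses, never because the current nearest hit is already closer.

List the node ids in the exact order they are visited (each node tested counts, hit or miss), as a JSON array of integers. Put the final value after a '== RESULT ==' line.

Traverse from the root:
N0 x:[10,24] y:[29/2,35] z:[7,47] -> hit [29/2,24], descend [6, 11]
  N6 x:[15,24] y:[29/2,35] z:[7,43] -> hit [15,24], descend [2, 5]
    N2 x:[15,67/3] y:[29/2,25] z:[16,43] -> hit [16,67/3], descend [1, 4]
      N1 x:[15,59/3] y:[29/2,25] z:[30,43] -> miss, prune
      N4 x:[18,67/3] y:[15,19] z:[16,25] -> hit [18,19] leaf, test {P1(miss), P9@t=18}
    N5 x:[46/3,24] y:[25,35] z:[7,39] -> miss, prune
  N11 x:[10,46/3] y:[33/2,33] z:[10,47] -> miss, prune

7 AABB tests over nodes [0, 6, 2, 1, 4, 5, 11]; 1 leaf entered; closest P9.

== RESULT ==
[0, 6, 2, 1, 4, 5, 11]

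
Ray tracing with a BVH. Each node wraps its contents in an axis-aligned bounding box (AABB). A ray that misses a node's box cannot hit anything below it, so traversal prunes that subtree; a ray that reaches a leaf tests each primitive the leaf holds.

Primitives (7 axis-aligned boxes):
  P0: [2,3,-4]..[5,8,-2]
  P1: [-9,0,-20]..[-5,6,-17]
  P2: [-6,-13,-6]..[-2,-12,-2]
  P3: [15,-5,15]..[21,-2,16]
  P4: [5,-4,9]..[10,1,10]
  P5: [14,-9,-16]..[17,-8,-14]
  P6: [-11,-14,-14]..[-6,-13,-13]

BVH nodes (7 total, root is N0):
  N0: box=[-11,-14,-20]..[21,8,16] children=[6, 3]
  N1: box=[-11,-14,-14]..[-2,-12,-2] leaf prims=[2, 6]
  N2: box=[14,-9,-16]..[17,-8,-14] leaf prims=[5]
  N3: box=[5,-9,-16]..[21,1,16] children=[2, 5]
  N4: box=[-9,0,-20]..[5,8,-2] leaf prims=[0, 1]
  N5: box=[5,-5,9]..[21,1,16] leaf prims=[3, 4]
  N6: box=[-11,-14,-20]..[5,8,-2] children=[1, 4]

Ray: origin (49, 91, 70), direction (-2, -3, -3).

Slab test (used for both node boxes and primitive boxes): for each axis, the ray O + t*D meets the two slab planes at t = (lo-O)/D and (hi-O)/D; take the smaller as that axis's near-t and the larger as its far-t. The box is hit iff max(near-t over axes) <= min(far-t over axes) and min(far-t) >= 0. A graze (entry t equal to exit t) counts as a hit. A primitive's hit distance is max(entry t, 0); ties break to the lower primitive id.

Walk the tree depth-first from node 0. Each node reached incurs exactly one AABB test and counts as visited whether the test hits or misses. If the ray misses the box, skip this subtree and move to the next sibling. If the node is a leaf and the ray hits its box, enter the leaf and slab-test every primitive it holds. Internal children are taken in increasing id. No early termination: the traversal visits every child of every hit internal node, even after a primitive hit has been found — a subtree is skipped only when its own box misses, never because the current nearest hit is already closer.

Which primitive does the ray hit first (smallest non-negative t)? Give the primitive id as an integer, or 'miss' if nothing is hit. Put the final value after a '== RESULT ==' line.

Trace the traversal:
N0 x:[14,30] y:[83/3,35] z:[18,30] -> hit [83/3,30], descend [3, 6]
  N3 x:[14,22] y:[30,100/3] z:[18,86/3] -> miss, prune
  N6 x:[22,30] y:[83/3,35] z:[24,30] -> hit [83/3,30], descend [1, 4]
    N1 x:[51/2,30] y:[103/3,35] z:[24,28] -> miss, prune
    N4 x:[22,29] y:[83/3,91/3] z:[24,30] -> hit [83/3,29] leaf, test {P0(miss), P1@t=29}

Visited [0, 3, 6, 1, 4]. Tests: 5 box, 1 leaf. Nearest: P1.

== RESULT ==
1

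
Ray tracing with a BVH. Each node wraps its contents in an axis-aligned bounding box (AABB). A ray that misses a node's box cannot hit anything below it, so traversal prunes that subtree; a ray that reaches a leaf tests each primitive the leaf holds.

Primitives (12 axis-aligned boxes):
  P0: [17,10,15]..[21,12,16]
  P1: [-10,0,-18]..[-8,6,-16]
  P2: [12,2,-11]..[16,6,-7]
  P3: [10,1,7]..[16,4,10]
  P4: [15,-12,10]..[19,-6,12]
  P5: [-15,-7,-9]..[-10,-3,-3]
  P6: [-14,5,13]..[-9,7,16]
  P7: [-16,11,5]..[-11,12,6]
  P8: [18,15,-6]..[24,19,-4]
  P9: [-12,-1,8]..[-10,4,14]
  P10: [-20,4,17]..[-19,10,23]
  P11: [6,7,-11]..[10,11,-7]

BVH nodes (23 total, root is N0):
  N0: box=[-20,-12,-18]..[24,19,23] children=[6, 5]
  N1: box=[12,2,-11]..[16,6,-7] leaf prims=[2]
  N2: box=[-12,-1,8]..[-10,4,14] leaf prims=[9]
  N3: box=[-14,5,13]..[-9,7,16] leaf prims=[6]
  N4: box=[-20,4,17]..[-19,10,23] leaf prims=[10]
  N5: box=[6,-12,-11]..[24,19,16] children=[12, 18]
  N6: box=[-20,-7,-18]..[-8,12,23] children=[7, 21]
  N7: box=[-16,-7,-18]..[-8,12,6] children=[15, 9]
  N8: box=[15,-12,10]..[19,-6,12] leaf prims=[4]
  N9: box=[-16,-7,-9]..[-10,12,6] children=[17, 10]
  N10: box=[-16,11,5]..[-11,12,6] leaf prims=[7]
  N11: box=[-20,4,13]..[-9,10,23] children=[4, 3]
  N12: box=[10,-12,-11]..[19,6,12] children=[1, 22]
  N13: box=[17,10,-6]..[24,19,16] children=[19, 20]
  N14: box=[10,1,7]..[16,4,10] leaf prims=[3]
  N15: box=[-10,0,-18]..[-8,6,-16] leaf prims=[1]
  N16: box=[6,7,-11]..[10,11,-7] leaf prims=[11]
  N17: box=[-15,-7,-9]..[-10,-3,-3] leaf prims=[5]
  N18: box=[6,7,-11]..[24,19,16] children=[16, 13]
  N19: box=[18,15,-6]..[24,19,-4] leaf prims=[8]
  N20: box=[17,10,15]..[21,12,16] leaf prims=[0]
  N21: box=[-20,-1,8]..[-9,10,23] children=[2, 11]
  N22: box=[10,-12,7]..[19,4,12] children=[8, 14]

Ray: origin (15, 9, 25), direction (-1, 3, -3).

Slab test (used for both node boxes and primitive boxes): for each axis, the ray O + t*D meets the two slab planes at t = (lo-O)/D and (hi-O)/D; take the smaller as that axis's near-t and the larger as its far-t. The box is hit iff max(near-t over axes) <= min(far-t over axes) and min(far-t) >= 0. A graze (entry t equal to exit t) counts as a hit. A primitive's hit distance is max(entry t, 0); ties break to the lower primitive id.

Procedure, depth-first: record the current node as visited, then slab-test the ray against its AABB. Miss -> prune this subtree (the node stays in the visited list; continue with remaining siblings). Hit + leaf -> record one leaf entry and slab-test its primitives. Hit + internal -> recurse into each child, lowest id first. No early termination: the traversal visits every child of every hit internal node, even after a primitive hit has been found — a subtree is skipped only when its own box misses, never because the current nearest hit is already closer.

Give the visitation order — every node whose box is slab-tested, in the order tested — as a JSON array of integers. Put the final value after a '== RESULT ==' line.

Traverse from the root:
N0 x:[-9,35] y:[-7,10/3] z:[2/3,43/3] -> hit [2/3,10/3], descend [5, 6]
  N5 x:[-9,9] y:[-7,10/3] z:[3,12] -> hit [3,10/3], descend [12, 18]
    N12 x:[-4,5] y:[-7,-1] z:[13/3,12] -> miss, prune
    N18 x:[-9,9] y:[-2/3,10/3] z:[3,12] -> hit [3,10/3], descend [13, 16]
      N13 x:[-9,-2] y:[1/3,10/3] z:[3,31/3] -> miss, prune
      N16 x:[5,9] y:[-2/3,2/3] z:[32/3,12] -> miss, prune
  N6 x:[23,35] y:[-16/3,1] z:[2/3,43/3] -> miss, prune

7 AABB tests over nodes [0, 5, 12, 18, 13, 16, 6]; 0 leaves entered; closest miss.

== RESULT ==
[0, 5, 12, 18, 13, 16, 6]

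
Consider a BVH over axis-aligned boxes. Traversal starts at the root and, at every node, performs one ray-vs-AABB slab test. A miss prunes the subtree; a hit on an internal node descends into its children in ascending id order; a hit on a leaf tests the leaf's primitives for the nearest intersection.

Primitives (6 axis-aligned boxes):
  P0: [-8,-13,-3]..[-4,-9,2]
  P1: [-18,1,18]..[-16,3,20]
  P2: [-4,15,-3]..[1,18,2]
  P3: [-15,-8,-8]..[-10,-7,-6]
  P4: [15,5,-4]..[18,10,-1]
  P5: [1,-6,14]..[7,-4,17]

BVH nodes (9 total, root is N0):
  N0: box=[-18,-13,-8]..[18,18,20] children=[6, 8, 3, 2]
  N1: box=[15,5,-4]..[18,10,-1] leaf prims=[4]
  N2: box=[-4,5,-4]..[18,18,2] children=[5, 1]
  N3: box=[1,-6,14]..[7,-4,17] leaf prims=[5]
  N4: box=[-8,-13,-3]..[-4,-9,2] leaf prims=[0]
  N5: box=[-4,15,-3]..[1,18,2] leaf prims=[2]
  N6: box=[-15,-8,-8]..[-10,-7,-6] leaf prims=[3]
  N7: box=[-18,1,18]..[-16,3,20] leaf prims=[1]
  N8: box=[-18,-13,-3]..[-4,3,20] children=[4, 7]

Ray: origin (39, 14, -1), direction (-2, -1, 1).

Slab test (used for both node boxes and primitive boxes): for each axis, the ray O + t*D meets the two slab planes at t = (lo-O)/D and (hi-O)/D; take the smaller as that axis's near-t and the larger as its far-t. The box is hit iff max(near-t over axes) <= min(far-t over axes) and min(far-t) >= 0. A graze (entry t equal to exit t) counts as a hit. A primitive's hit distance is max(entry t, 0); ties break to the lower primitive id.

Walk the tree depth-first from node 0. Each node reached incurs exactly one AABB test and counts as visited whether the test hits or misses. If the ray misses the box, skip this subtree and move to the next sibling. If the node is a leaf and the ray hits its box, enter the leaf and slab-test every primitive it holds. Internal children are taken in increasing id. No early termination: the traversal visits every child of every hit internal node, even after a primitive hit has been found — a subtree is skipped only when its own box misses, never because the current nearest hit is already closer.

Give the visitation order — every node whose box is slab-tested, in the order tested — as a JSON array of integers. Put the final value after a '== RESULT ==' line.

Traverse from the root:
N0 x:[21/2,57/2] y:[-4,27] z:[-7,21] -> hit [21/2,21], descend [2, 3, 6, 8]
  N2 x:[21/2,43/2] y:[-4,9] z:[-3,3] -> miss, prune
  N3 x:[16,19] y:[18,20] z:[15,18] -> hit [18,18] leaf, test {P5@t=18}
  N6 x:[49/2,27] y:[21,22] z:[-7,-5] -> miss, prune
  N8 x:[43/2,57/2] y:[11,27] z:[-2,21] -> miss, prune

5 AABB tests over nodes [0, 2, 3, 6, 8]; 1 leaf entered; closest P5.

== RESULT ==
[0, 2, 3, 6, 8]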